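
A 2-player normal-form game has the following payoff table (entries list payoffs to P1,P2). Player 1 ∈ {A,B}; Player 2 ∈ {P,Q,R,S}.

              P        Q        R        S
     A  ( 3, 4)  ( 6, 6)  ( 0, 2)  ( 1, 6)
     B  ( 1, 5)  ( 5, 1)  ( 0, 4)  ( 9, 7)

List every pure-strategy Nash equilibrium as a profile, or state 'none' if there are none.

Nash profiles: (A,Q), (B,S)

(A,P): not NE [P2→S gives 6>4]
(A,Q): NE
(A,R): not NE [P2→S gives 6>2]
(A,S): not NE [P1→B gives 9>1]
(B,P): not NE [P1→A gives 3>1; P2→S gives 7>5]
(B,Q): not NE [P1→A gives 6>5; P2→S gives 7>1]
(B,R): not NE [P2→S gives 7>4]
(B,S): NE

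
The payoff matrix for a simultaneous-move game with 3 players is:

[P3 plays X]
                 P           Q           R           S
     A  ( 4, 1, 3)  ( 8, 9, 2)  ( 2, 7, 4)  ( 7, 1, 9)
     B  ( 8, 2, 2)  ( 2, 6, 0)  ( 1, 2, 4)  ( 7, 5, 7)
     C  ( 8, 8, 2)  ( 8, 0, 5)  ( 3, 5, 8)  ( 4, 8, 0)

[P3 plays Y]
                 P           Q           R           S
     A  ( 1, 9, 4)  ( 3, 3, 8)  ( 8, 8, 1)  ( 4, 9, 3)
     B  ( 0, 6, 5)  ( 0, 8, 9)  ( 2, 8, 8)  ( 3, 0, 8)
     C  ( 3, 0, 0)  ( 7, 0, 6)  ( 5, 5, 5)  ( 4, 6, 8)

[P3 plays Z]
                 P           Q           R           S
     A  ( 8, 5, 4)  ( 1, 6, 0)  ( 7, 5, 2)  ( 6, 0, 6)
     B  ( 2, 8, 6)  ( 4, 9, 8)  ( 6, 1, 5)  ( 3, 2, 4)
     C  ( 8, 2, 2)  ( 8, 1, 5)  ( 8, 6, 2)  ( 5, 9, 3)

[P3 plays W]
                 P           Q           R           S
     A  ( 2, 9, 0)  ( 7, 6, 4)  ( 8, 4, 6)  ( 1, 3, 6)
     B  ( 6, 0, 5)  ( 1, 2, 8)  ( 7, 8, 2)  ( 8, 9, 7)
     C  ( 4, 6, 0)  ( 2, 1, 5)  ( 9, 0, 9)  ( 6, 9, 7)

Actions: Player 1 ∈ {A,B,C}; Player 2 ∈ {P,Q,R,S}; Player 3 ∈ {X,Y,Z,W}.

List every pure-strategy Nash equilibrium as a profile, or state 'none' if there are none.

Nash profiles: (C,P,X), (C,S,Y)

(A,P,X): not NE [P1→C gives 8>4; P2→Q gives 9>1; P3→Z gives 4>3]
(A,P,Y): not NE [P1→C gives 3>1]
(A,P,Z): not NE [P2→Q gives 6>5]
(A,P,W): not NE [P1→B gives 6>2; P3→Z gives 4>0]
(A,Q,X): not NE [P3→Y gives 8>2]
(A,Q,Y): not NE [P1→C gives 7>3; P2→S gives 9>3]
(A,Q,Z): not NE [P1→C gives 8>1; P3→Y gives 8>0]
(A,Q,W): not NE [P2→P gives 9>6; P3→Y gives 8>4]
(A,R,X): not NE [P1→C gives 3>2; P2→Q gives 9>7; P3→W gives 6>4]
(A,R,Y): not NE [P2→S gives 9>8; P3→W gives 6>1]
(A,R,Z): not NE [P1→C gives 8>7; P2→Q gives 6>5; P3→W gives 6>2]
(A,R,W): not NE [P1→C gives 9>8; P2→P gives 9>4]
(A,S,X): not NE [P2→Q gives 9>1]
(A,S,Y): not NE [P3→X gives 9>3]
(A,S,Z): not NE [P2→Q gives 6>0; P3→X gives 9>6]
(A,S,W): not NE [P1→B gives 8>1; P2→P gives 9>3; P3→X gives 9>6]
(B,P,X): not NE [P2→Q gives 6>2; P3→Z gives 6>2]
(B,P,Y): not NE [P1→C gives 3>0; P2→R gives 8>6; P3→Z gives 6>5]
(B,P,Z): not NE [P1→C gives 8>2; P2→Q gives 9>8]
(B,P,W): not NE [P2→S gives 9>0; P3→Z gives 6>5]
(B,Q,X): not NE [P1→C gives 8>2; P3→Y gives 9>0]
(B,Q,Y): not NE [P1→C gives 7>0]
(B,Q,Z): not NE [P1→C gives 8>4; P3→Y gives 9>8]
(B,Q,W): not NE [P1→A gives 7>1; P2→S gives 9>2; P3→Y gives 9>8]
(B,R,X): not NE [P1→C gives 3>1; P2→Q gives 6>2; P3→Y gives 8>4]
(B,R,Y): not NE [P1→A gives 8>2]
(B,R,Z): not NE [P1→C gives 8>6; P2→Q gives 9>1; P3→Y gives 8>5]
(B,R,W): not NE [P1→C gives 9>7; P2→S gives 9>8; P3→Y gives 8>2]
(B,S,X): not NE [P2→Q gives 6>5; P3→Y gives 8>7]
(B,S,Y): not NE [P1→C gives 4>3; P2→R gives 8>0]
(B,S,Z): not NE [P1→A gives 6>3; P2→Q gives 9>2; P3→Y gives 8>4]
(B,S,W): not NE [P3→Y gives 8>7]
(C,P,X): NE
(C,P,Y): not NE [P2→S gives 6>0; P3→Z gives 2>0]
(C,P,Z): not NE [P2→S gives 9>2]
(C,P,W): not NE [P1→B gives 6>4; P2→S gives 9>6; P3→Z gives 2>0]
(C,Q,X): not NE [P2→S gives 8>0; P3→Y gives 6>5]
(C,Q,Y): not NE [P2→S gives 6>0]
(C,Q,Z): not NE [P2→S gives 9>1; P3→Y gives 6>5]
(C,Q,W): not NE [P1→A gives 7>2; P2→S gives 9>1; P3→Y gives 6>5]
(C,R,X): not NE [P2→S gives 8>5; P3→W gives 9>8]
(C,R,Y): not NE [P1→A gives 8>5; P2→S gives 6>5; P3→W gives 9>5]
(C,R,Z): not NE [P2→S gives 9>6; P3→W gives 9>2]
(C,R,W): not NE [P2→S gives 9>0]
(C,S,X): not NE [P1→B gives 7>4; P3→Y gives 8>0]
(C,S,Y): NE
(C,S,Z): not NE [P1→A gives 6>5; P3→Y gives 8>3]
(C,S,W): not NE [P1→B gives 8>6; P3→Y gives 8>7]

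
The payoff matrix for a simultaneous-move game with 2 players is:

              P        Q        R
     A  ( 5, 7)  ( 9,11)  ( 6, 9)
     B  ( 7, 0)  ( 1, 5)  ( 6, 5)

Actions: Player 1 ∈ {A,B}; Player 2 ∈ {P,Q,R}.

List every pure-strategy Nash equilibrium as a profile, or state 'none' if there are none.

(A,P): not NE [P1→B gives 7>5; P2→Q gives 11>7]
(A,Q): NE
(A,R): not NE [P2→Q gives 11>9]
(B,P): not NE [P2→R gives 5>0]
(B,Q): not NE [P1→A gives 9>1]
(B,R): NE

Nash profiles: (A,Q), (B,R)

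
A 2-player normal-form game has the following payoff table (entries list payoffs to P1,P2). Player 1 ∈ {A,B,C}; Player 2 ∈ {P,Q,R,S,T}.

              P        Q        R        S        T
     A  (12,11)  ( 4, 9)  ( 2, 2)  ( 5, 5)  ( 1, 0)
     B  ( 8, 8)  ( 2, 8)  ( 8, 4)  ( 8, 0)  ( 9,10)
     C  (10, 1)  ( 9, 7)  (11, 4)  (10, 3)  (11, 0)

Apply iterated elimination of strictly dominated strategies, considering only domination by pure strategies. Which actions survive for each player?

P1 drop B (C beats it: P:10>8 Q:9>2 R:11>8 S:10>8 T:11>9)
P2 drop R (Q beats it: A:9>2 C:7>4)
P2 drop S (Q beats it: A:9>5 C:7>3)
P2 drop T (P beats it: A:11>0 C:1>0)
P1→{A,C} P2→{P,Q}

IESDS → P1:{A,C} P2:{P,Q}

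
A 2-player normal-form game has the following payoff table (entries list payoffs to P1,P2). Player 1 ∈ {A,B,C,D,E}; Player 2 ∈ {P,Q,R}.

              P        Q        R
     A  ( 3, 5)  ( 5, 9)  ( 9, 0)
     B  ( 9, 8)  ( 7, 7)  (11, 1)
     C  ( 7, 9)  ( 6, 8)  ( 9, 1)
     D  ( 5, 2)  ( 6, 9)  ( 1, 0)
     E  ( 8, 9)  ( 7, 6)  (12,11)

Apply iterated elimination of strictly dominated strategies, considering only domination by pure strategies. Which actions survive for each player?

P1 drop A (B beats it: P:9>3 Q:7>5 R:11>9)
P1 drop C (B beats it: P:9>7 Q:7>6 R:11>9)
P1 drop D (B beats it: P:9>5 Q:7>6 R:11>1)
P2 drop Q (P beats it: B:8>7 E:9>6)
P1→{B,E} P2→{P,R}

Remaining: P1:{B,E} P2:{P,R}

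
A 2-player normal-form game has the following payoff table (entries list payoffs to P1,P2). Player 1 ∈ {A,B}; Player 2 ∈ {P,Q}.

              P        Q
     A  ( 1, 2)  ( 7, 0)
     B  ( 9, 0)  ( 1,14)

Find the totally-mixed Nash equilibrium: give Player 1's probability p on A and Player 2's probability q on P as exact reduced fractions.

P1 indiff ⇒ q·1+(1-q)·7 = q·9+(1-q)·1 ⇒ q(-8) = (1-q)(-6) ⇒ q = 3/7
P2 indiff ⇒ p·2+(1-p)·0 = p·0+(1-p)·14 ⇒ p(2) = (1-p)(14) ⇒ p = 7/8

P1 mixes 7/8 on A; P2 mixes 3/7 on P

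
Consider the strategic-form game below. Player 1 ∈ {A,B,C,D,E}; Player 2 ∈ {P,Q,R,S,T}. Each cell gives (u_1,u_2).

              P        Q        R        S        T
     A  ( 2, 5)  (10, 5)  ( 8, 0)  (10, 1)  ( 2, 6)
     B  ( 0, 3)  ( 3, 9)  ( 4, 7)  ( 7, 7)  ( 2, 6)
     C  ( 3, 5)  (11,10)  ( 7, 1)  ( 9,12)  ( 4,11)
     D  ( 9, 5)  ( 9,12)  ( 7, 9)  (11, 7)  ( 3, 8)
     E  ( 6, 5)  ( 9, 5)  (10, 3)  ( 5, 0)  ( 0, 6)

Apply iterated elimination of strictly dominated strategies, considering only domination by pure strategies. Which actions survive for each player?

P1 drop B (C beats it: P:3>0 Q:11>3 R:7>4 S:9>7 T:4>2)
P2 drop P (T beats it: A:6>5 C:11>5 D:8>5 E:6>5)
P2 drop R (Q beats it: A:5>0 C:10>1 D:12>9 E:5>3)
P1 drop E (A beats it: Q:10>9 S:10>5 T:2>0)
P1→{A,C,D} P2→{Q,S,T}

Survivors P1:{A,C,D} P2:{Q,S,T}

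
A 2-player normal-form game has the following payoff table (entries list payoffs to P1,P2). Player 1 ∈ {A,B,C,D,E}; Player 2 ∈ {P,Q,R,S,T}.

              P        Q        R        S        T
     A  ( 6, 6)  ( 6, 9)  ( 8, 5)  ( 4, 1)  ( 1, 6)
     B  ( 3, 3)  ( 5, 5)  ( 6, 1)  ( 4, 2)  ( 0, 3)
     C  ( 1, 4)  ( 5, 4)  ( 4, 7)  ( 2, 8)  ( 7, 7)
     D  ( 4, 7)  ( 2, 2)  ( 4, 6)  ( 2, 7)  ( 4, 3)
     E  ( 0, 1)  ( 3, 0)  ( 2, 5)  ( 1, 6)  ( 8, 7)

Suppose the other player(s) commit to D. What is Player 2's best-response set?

u_2(P vs D) = 7
u_2(Q vs D) = 2
u_2(R vs D) = 6
u_2(S vs D) = 7
u_2(T vs D) = 3
max payoff 7 at {P,S}

argmax u_2 = {P,S}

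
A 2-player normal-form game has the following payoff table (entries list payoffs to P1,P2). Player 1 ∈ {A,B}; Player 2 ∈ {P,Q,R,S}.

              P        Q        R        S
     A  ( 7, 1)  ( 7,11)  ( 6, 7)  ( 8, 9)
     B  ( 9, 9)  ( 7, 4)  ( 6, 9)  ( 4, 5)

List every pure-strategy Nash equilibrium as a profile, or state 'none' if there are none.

(A,P): not NE [P1→B gives 9>7; P2→Q gives 11>1]
(A,Q): NE
(A,R): not NE [P2→Q gives 11>7]
(A,S): not NE [P2→Q gives 11>9]
(B,P): NE
(B,Q): not NE [P2→R gives 9>4]
(B,R): NE
(B,S): not NE [P1→A gives 8>4; P2→R gives 9>5]

PSNE = {(A,Q), (B,P), (B,R)}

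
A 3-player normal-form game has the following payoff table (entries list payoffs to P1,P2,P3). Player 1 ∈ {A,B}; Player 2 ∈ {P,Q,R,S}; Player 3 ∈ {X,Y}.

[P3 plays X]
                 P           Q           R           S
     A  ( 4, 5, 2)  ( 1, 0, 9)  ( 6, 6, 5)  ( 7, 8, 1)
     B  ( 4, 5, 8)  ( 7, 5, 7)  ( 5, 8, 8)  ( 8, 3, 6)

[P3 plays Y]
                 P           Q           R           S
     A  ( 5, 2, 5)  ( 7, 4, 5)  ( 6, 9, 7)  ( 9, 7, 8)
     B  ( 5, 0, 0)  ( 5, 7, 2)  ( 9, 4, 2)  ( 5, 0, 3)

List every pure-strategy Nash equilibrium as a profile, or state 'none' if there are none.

(A,P,X): not NE [P2→S gives 8>5; P3→Y gives 5>2]
(A,P,Y): not NE [P2→R gives 9>2]
(A,Q,X): not NE [P1→B gives 7>1; P2→S gives 8>0]
(A,Q,Y): not NE [P2→R gives 9>4; P3→X gives 9>5]
(A,R,X): not NE [P2→S gives 8>6; P3→Y gives 7>5]
(A,R,Y): not NE [P1→B gives 9>6]
(A,S,X): not NE [P1→B gives 8>7; P3→Y gives 8>1]
(A,S,Y): not NE [P2→R gives 9>7]
(B,P,X): not NE [P2→R gives 8>5]
(B,P,Y): not NE [P2→Q gives 7>0; P3→X gives 8>0]
(B,Q,X): not NE [P2→R gives 8>5]
(B,Q,Y): not NE [P1→A gives 7>5; P3→X gives 7>2]
(B,R,X): not NE [P1→A gives 6>5]
(B,R,Y): not NE [P2→Q gives 7>4; P3→X gives 8>2]
(B,S,X): not NE [P2→R gives 8>3]
(B,S,Y): not NE [P1→A gives 9>5; P2→Q gives 7>0; P3→X gives 6>3]

PSNE: ∅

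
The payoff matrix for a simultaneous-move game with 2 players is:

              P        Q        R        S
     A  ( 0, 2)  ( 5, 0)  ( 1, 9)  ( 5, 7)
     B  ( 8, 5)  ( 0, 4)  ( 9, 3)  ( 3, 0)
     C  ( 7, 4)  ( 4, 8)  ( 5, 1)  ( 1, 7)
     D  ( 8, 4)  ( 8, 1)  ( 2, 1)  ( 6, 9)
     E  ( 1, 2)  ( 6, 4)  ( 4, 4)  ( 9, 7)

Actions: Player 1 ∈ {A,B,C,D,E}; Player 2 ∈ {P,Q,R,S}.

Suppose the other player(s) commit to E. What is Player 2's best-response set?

u_2(P vs E) = 2
u_2(Q vs E) = 4
u_2(R vs E) = 4
u_2(S vs E) = 7
max payoff 7 at {S}

argmax u_2 = {S}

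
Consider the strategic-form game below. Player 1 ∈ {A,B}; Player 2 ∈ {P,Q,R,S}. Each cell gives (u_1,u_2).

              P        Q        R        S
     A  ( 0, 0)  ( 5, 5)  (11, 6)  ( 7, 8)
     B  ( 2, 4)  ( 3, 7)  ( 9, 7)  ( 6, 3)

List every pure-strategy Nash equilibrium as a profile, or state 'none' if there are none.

NE set: (A,S)

(A,P): not NE [P1→B gives 2>0; P2→S gives 8>0]
(A,Q): not NE [P2→S gives 8>5]
(A,R): not NE [P2→S gives 8>6]
(A,S): NE
(B,P): not NE [P2→R gives 7>4]
(B,Q): not NE [P1→A gives 5>3]
(B,R): not NE [P1→A gives 11>9]
(B,S): not NE [P1→A gives 7>6; P2→R gives 7>3]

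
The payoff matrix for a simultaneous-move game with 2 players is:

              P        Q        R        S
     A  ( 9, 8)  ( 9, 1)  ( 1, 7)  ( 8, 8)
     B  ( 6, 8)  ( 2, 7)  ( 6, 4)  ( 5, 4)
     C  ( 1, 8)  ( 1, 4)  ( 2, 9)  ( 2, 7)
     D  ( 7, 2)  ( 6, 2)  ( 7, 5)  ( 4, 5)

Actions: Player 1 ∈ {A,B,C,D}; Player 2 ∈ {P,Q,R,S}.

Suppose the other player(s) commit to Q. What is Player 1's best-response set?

P1 best: {A}

u_1(A vs Q) = 9
u_1(B vs Q) = 2
u_1(C vs Q) = 1
u_1(D vs Q) = 6
max payoff 9 at {A}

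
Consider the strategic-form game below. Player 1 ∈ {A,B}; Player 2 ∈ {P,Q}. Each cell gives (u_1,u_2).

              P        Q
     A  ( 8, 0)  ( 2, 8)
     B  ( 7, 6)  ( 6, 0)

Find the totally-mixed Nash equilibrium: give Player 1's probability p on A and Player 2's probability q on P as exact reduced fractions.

P1 indiff ⇒ q·8+(1-q)·2 = q·7+(1-q)·6 ⇒ q(1) = (1-q)(4) ⇒ q = 4/5
P2 indiff ⇒ p·0+(1-p)·6 = p·8+(1-p)·0 ⇒ p(-8) = (1-p)(-6) ⇒ p = 3/7

P1 mixes 3/7 on A; P2 mixes 4/5 on P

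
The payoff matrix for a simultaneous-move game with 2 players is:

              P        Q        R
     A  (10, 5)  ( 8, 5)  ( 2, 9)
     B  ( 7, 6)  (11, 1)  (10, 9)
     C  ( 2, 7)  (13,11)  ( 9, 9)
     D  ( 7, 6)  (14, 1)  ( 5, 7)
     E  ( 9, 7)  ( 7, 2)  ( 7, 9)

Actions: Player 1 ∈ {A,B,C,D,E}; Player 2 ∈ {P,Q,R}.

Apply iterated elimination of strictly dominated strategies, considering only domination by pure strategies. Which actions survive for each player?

P2 drop P (R beats it: A:9>5 B:9>6 C:9>7 D:7>6 E:9>7)
P1 drop A (B beats it: Q:11>8 R:10>2)
P1 drop E (B beats it: Q:11>7 R:10>7)
P1→{B,C,D} P2→{Q,R}

Remaining: P1:{B,C,D} P2:{Q,R}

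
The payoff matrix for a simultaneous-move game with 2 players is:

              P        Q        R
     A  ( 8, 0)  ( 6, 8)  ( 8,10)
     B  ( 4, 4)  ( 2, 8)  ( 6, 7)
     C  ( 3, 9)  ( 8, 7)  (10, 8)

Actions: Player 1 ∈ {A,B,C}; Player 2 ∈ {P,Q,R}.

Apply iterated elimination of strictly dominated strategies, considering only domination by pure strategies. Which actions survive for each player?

Remaining: P1:{A,C} P2:{P,R}

P1 drop B (A beats it: P:8>4 Q:6>2 R:8>6)
P2 drop Q (R beats it: A:10>8 C:8>7)
P1→{A,C} P2→{P,R}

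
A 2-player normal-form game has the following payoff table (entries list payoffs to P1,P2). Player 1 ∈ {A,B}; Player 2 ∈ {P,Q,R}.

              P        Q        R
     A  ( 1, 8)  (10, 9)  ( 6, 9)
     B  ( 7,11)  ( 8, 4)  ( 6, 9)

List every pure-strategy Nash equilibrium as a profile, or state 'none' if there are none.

(A,P): not NE [P1→B gives 7>1; P2→R gives 9>8]
(A,Q): NE
(A,R): NE
(B,P): NE
(B,Q): not NE [P1→A gives 10>8; P2→P gives 11>4]
(B,R): not NE [P2→P gives 11>9]

NE set: (A,Q), (A,R), (B,P)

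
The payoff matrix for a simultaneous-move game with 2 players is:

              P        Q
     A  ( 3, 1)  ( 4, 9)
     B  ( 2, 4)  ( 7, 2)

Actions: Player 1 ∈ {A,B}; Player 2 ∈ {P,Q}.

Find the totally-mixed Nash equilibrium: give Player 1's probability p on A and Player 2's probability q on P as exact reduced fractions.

P1 indiff ⇒ q·3+(1-q)·4 = q·2+(1-q)·7 ⇒ q(1) = (1-q)(3) ⇒ q = 3/4
P2 indiff ⇒ p·1+(1-p)·4 = p·9+(1-p)·2 ⇒ p(-8) = (1-p)(-2) ⇒ p = 1/5

P1 mixes 1/5 on A; P2 mixes 3/4 on P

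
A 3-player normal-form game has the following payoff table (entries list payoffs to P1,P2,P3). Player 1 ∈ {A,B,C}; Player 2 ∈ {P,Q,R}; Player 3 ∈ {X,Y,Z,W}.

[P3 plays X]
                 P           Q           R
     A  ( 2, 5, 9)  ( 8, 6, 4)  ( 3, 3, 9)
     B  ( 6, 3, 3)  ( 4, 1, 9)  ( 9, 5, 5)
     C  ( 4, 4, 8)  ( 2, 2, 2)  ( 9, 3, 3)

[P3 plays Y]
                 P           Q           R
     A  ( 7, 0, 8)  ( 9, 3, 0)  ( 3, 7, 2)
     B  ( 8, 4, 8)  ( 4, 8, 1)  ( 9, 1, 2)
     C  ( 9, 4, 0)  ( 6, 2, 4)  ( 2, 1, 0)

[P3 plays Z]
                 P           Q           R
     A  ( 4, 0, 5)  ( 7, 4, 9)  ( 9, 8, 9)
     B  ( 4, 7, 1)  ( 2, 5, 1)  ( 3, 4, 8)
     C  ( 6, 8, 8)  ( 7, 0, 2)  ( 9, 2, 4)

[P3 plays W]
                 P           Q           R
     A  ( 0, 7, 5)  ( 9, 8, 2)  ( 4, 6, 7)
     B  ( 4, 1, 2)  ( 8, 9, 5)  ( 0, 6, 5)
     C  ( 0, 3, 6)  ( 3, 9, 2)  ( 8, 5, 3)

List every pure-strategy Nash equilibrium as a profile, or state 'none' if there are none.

PSNE = {(A,R,Z), (C,P,Z)}

(A,P,X): not NE [P1→B gives 6>2; P2→Q gives 6>5]
(A,P,Y): not NE [P1→C gives 9>7; P2→R gives 7>0; P3→X gives 9>8]
(A,P,Z): not NE [P1→C gives 6>4; P2→R gives 8>0; P3→X gives 9>5]
(A,P,W): not NE [P1→B gives 4>0; P2→Q gives 8>7; P3→X gives 9>5]
(A,Q,X): not NE [P3→Z gives 9>4]
(A,Q,Y): not NE [P2→R gives 7>3; P3→Z gives 9>0]
(A,Q,Z): not NE [P2→R gives 8>4]
(A,Q,W): not NE [P3→Z gives 9>2]
(A,R,X): not NE [P1→C gives 9>3; P2→Q gives 6>3]
(A,R,Y): not NE [P1→B gives 9>3; P3→Z gives 9>2]
(A,R,Z): NE
(A,R,W): not NE [P1→C gives 8>4; P2→Q gives 8>6; P3→Z gives 9>7]
(B,P,X): not NE [P2→R gives 5>3; P3→Y gives 8>3]
(B,P,Y): not NE [P1→C gives 9>8; P2→Q gives 8>4]
(B,P,Z): not NE [P1→C gives 6>4; P3→Y gives 8>1]
(B,P,W): not NE [P2→Q gives 9>1; P3→Y gives 8>2]
(B,Q,X): not NE [P1→A gives 8>4; P2→R gives 5>1]
(B,Q,Y): not NE [P1→A gives 9>4; P3→X gives 9>1]
(B,Q,Z): not NE [P1→C gives 7>2; P2→P gives 7>5; P3→X gives 9>1]
(B,Q,W): not NE [P1→A gives 9>8; P3→X gives 9>5]
(B,R,X): not NE [P3→Z gives 8>5]
(B,R,Y): not NE [P2→Q gives 8>1; P3→Z gives 8>2]
(B,R,Z): not NE [P1→C gives 9>3; P2→P gives 7>4]
(B,R,W): not NE [P1→C gives 8>0; P2→Q gives 9>6; P3→Z gives 8>5]
(C,P,X): not NE [P1→B gives 6>4]
(C,P,Y): not NE [P3→Z gives 8>0]
(C,P,Z): NE
(C,P,W): not NE [P1→B gives 4>0; P2→Q gives 9>3; P3→Z gives 8>6]
(C,Q,X): not NE [P1→A gives 8>2; P2→P gives 4>2; P3→Y gives 4>2]
(C,Q,Y): not NE [P1→A gives 9>6; P2→P gives 4>2]
(C,Q,Z): not NE [P2→P gives 8>0; P3→Y gives 4>2]
(C,Q,W): not NE [P1→A gives 9>3; P3→Y gives 4>2]
(C,R,X): not NE [P2→P gives 4>3; P3→Z gives 4>3]
(C,R,Y): not NE [P1→B gives 9>2; P2→P gives 4>1; P3→Z gives 4>0]
(C,R,Z): not NE [P2→P gives 8>2]
(C,R,W): not NE [P2→Q gives 9>5; P3→Z gives 4>3]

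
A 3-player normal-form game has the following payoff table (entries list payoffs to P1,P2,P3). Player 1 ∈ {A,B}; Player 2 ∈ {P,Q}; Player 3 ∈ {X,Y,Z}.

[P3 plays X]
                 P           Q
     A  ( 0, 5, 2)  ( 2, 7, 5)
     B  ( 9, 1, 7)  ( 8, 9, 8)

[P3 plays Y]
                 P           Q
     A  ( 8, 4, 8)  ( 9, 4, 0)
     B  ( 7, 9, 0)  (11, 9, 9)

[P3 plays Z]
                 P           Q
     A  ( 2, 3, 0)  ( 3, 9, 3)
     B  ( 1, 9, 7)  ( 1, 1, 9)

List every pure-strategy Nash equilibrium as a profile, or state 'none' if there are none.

NE set: (A,P,Y), (B,Q,Y)

(A,P,X): not NE [P1→B gives 9>0; P2→Q gives 7>5; P3→Y gives 8>2]
(A,P,Y): NE
(A,P,Z): not NE [P2→Q gives 9>3; P3→Y gives 8>0]
(A,Q,X): not NE [P1→B gives 8>2]
(A,Q,Y): not NE [P1→B gives 11>9; P3→X gives 5>0]
(A,Q,Z): not NE [P3→X gives 5>3]
(B,P,X): not NE [P2→Q gives 9>1]
(B,P,Y): not NE [P1→A gives 8>7; P3→Z gives 7>0]
(B,P,Z): not NE [P1→A gives 2>1]
(B,Q,X): not NE [P3→Z gives 9>8]
(B,Q,Y): NE
(B,Q,Z): not NE [P1→A gives 3>1; P2→P gives 9>1]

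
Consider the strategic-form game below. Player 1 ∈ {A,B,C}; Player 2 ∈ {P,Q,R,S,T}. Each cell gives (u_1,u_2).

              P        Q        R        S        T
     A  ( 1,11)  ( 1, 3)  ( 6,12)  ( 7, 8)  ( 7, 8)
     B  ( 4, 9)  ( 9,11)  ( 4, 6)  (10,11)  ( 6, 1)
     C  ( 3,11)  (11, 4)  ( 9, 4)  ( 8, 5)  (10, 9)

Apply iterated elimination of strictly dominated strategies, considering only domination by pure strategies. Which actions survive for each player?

IESDS → P1:{B,C} P2:{P,Q,S}

P1 drop A (C beats it: P:3>1 Q:11>1 R:9>6 S:8>7 T:10>7)
P2 drop R (P beats it: B:9>6 C:11>4)
P2 drop T (P beats it: B:9>1 C:11>9)
P1→{B,C} P2→{P,Q,S}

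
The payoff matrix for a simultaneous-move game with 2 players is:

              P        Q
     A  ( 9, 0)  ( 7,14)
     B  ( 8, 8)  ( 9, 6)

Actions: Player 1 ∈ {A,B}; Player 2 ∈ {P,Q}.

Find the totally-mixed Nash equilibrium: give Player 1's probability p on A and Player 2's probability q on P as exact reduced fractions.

P1 indiff ⇒ q·9+(1-q)·7 = q·8+(1-q)·9 ⇒ q(1) = (1-q)(2) ⇒ q = 2/3
P2 indiff ⇒ p·0+(1-p)·8 = p·14+(1-p)·6 ⇒ p(-14) = (1-p)(-2) ⇒ p = 1/8

p=1/8, q=2/3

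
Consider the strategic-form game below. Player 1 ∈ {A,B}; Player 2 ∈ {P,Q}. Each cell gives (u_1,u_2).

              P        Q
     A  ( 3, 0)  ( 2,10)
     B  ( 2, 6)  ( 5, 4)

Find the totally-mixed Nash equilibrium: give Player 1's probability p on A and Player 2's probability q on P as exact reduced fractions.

P1 indiff ⇒ q·3+(1-q)·2 = q·2+(1-q)·5 ⇒ q(1) = (1-q)(3) ⇒ q = 3/4
P2 indiff ⇒ p·0+(1-p)·6 = p·10+(1-p)·4 ⇒ p(-10) = (1-p)(-2) ⇒ p = 1/6

(p,q) = (1/6, 3/4)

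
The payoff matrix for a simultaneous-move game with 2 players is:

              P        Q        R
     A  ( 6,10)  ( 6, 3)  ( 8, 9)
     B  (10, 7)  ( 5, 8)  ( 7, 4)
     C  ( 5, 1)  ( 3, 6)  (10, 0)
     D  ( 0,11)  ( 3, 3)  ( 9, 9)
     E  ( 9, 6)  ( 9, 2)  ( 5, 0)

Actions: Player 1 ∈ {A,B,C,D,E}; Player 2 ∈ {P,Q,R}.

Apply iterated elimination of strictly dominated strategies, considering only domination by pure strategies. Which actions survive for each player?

Survivors P1:{B,E} P2:{P,Q}

P2 drop R (P beats it: A:10>9 B:7>4 C:1>0 D:11>9 E:6>0)
P1 drop A (E beats it: P:9>6 Q:9>6)
P1 drop C (B beats it: P:10>5 Q:5>3)
P1 drop D (B beats it: P:10>0 Q:5>3)
P1→{B,E} P2→{P,Q}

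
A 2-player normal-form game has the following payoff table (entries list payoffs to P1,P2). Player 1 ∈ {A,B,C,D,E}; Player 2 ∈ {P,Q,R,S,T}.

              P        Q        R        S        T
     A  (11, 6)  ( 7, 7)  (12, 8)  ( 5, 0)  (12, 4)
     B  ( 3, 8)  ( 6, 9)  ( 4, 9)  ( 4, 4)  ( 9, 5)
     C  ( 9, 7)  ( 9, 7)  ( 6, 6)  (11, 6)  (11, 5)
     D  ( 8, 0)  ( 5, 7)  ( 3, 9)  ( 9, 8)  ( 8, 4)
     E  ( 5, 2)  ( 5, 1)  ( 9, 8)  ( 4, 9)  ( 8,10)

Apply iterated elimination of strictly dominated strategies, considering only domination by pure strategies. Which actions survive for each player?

P1 drop B (A beats it: P:11>3 Q:7>6 R:12>4 S:5>4 T:12>9)
P1 drop D (C beats it: P:9>8 Q:9>5 R:6>3 S:11>9 T:11>8)
P1 drop E (A beats it: P:11>5 Q:7>5 R:12>9 S:5>4 T:12>8)
P2 drop S (P beats it: A:6>0 C:7>6)
P2 drop T (P beats it: A:6>4 C:7>5)
P1→{A,C} P2→{P,Q,R}

IESDS → P1:{A,C} P2:{P,Q,R}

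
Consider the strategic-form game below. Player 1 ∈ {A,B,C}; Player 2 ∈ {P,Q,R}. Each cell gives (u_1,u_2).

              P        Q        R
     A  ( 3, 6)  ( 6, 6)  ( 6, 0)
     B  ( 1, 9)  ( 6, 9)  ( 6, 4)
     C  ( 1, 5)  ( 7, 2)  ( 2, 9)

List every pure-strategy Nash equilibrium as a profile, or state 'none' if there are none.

(A,P): NE
(A,Q): not NE [P1→C gives 7>6]
(A,R): not NE [P2→Q gives 6>0]
(B,P): not NE [P1→A gives 3>1]
(B,Q): not NE [P1→C gives 7>6]
(B,R): not NE [P2→Q gives 9>4]
(C,P): not NE [P1→A gives 3>1; P2→R gives 9>5]
(C,Q): not NE [P2→R gives 9>2]
(C,R): not NE [P1→B gives 6>2]

PSNE = {(A,P)}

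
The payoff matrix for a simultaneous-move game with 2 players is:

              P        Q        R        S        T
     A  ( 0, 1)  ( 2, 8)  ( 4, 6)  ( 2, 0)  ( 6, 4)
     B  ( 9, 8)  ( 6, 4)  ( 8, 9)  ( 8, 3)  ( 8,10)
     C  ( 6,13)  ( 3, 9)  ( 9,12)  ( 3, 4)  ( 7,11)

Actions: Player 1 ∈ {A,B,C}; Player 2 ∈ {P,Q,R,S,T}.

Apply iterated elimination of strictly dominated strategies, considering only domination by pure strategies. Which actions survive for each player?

Remaining: P1:{B,C} P2:{P,R,T}

P1 drop A (B beats it: P:9>0 Q:6>2 R:8>4 S:8>2 T:8>6)
P2 drop Q (P beats it: B:8>4 C:13>9)
P2 drop S (P beats it: B:8>3 C:13>4)
P1→{B,C} P2→{P,R,T}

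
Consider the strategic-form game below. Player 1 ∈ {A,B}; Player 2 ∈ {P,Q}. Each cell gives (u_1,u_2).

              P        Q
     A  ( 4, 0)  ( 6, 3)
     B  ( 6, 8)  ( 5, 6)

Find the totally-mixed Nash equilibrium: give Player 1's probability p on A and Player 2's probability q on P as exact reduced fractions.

P1 mixes 2/5 on A; P2 mixes 1/3 on P

P1 indiff ⇒ q·4+(1-q)·6 = q·6+(1-q)·5 ⇒ q(-2) = (1-q)(-1) ⇒ q = 1/3
P2 indiff ⇒ p·0+(1-p)·8 = p·3+(1-p)·6 ⇒ p(-3) = (1-p)(-2) ⇒ p = 2/5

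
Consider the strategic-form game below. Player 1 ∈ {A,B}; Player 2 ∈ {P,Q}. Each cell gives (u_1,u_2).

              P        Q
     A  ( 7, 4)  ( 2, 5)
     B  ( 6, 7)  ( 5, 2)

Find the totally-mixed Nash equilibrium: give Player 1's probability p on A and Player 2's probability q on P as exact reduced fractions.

P1 mixes 5/6 on A; P2 mixes 3/4 on P

P1 indiff ⇒ q·7+(1-q)·2 = q·6+(1-q)·5 ⇒ q(1) = (1-q)(3) ⇒ q = 3/4
P2 indiff ⇒ p·4+(1-p)·7 = p·5+(1-p)·2 ⇒ p(-1) = (1-p)(-5) ⇒ p = 5/6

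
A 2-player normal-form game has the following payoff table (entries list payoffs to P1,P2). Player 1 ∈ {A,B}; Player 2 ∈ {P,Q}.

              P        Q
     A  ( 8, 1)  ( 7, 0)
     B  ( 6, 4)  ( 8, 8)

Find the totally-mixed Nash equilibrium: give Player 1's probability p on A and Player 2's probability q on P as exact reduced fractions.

P1 mixes 4/5 on A; P2 mixes 1/3 on P

P1 indiff ⇒ q·8+(1-q)·7 = q·6+(1-q)·8 ⇒ q(2) = (1-q)(1) ⇒ q = 1/3
P2 indiff ⇒ p·1+(1-p)·4 = p·0+(1-p)·8 ⇒ p(1) = (1-p)(4) ⇒ p = 4/5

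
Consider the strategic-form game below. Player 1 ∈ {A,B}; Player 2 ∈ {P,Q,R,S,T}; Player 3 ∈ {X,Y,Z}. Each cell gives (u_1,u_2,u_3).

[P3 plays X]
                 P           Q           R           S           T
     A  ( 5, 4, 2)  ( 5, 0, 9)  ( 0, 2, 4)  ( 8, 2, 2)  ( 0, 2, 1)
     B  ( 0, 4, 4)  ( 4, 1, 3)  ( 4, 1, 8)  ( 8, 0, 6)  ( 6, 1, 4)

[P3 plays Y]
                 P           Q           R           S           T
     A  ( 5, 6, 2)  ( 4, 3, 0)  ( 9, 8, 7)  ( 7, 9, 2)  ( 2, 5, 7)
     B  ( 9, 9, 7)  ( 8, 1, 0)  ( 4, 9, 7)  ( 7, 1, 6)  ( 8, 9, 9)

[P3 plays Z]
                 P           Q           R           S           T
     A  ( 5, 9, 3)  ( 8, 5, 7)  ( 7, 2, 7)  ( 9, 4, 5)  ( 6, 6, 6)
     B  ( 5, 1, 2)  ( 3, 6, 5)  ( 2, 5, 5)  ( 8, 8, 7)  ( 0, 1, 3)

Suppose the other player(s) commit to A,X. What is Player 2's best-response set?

argmax u_2 = {P}

u_2(P vs A,X) = 4
u_2(Q vs A,X) = 0
u_2(R vs A,X) = 2
u_2(S vs A,X) = 2
u_2(T vs A,X) = 2
max payoff 4 at {P}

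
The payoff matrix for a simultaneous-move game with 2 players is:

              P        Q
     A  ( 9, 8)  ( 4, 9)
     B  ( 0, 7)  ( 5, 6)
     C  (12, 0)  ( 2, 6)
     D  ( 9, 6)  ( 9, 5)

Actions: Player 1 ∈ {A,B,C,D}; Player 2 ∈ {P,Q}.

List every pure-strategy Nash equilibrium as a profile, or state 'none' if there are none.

Equilibria: none

(A,P): not NE [P1→C gives 12>9; P2→Q gives 9>8]
(A,Q): not NE [P1→D gives 9>4]
(B,P): not NE [P1→C gives 12>0]
(B,Q): not NE [P1→D gives 9>5; P2→P gives 7>6]
(C,P): not NE [P2→Q gives 6>0]
(C,Q): not NE [P1→D gives 9>2]
(D,P): not NE [P1→C gives 12>9]
(D,Q): not NE [P2→P gives 6>5]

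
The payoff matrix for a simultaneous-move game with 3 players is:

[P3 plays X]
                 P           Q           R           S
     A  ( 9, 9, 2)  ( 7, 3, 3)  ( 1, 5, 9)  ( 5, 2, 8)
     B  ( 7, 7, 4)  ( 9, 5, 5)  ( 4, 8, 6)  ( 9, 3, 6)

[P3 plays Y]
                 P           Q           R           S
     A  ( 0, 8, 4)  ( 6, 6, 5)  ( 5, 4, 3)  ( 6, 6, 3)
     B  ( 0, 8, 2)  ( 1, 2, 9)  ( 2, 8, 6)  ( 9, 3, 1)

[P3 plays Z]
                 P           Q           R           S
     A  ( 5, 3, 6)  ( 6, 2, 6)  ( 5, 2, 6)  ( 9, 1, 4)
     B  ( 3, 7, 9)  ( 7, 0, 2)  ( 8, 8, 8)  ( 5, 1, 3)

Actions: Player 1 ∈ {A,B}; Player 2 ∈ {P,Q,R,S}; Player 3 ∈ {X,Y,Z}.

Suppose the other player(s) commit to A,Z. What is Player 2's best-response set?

u_2(P vs A,Z) = 3
u_2(Q vs A,Z) = 2
u_2(R vs A,Z) = 2
u_2(S vs A,Z) = 1
max payoff 3 at {P}

P2 best: {P}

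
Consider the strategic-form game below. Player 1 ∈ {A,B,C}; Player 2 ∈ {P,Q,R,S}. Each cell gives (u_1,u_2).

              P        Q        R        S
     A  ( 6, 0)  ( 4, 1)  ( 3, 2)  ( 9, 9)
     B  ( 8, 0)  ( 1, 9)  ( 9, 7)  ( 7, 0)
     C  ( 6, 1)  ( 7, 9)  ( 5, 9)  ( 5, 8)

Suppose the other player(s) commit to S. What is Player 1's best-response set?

u_1(A vs S) = 9
u_1(B vs S) = 7
u_1(C vs S) = 5
max payoff 9 at {A}

BR_1 = {A}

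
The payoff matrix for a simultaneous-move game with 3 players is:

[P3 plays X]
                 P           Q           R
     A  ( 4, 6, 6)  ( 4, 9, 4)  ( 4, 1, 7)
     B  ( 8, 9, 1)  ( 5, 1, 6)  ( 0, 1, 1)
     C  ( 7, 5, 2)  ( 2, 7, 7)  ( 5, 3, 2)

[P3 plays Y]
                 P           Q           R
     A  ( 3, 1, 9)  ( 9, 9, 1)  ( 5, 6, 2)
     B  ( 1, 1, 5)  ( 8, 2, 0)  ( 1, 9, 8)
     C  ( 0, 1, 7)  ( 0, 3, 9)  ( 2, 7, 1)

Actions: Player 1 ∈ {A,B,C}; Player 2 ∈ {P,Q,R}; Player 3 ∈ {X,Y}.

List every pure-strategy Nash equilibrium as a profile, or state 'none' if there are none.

(A,P,X): not NE [P1→B gives 8>4; P2→Q gives 9>6; P3→Y gives 9>6]
(A,P,Y): not NE [P2→Q gives 9>1]
(A,Q,X): not NE [P1→B gives 5>4]
(A,Q,Y): not NE [P3→X gives 4>1]
(A,R,X): not NE [P1→C gives 5>4; P2→Q gives 9>1]
(A,R,Y): not NE [P2→Q gives 9>6; P3→X gives 7>2]
(B,P,X): not NE [P3→Y gives 5>1]
(B,P,Y): not NE [P1→A gives 3>1; P2→R gives 9>1]
(B,Q,X): not NE [P2→P gives 9>1]
(B,Q,Y): not NE [P1→A gives 9>8; P2→R gives 9>2; P3→X gives 6>0]
(B,R,X): not NE [P1→C gives 5>0; P2→P gives 9>1; P3→Y gives 8>1]
(B,R,Y): not NE [P1→A gives 5>1]
(C,P,X): not NE [P1→B gives 8>7; P2→Q gives 7>5; P3→Y gives 7>2]
(C,P,Y): not NE [P1→A gives 3>0; P2→R gives 7>1]
(C,Q,X): not NE [P1→B gives 5>2; P3→Y gives 9>7]
(C,Q,Y): not NE [P1→A gives 9>0; P2→R gives 7>3]
(C,R,X): not NE [P2→Q gives 7>3]
(C,R,Y): not NE [P1→A gives 5>2; P3→X gives 2>1]

PSNE: ∅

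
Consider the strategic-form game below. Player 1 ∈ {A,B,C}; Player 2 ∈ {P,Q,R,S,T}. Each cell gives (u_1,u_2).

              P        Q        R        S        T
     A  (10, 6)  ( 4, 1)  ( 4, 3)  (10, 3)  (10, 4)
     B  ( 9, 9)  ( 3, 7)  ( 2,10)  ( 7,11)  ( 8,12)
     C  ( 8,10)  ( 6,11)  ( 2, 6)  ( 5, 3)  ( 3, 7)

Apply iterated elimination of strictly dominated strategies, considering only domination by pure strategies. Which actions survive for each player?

P1 drop B (A beats it: P:10>9 Q:4>3 R:4>2 S:10>7 T:10>8)
P2 drop R (P beats it: A:6>3 C:10>6)
P2 drop S (P beats it: A:6>3 C:10>3)
P2 drop T (P beats it: A:6>4 C:10>7)
P1→{A,C} P2→{P,Q}

IESDS → P1:{A,C} P2:{P,Q}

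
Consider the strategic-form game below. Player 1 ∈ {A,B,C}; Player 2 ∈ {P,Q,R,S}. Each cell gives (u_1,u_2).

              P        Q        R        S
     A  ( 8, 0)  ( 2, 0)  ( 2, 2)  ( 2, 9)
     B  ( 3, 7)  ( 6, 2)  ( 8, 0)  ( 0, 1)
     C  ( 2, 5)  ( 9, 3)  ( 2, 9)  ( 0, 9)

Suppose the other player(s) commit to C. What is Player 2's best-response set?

BR_2 = {R,S}

u_2(P vs C) = 5
u_2(Q vs C) = 3
u_2(R vs C) = 9
u_2(S vs C) = 9
max payoff 9 at {R,S}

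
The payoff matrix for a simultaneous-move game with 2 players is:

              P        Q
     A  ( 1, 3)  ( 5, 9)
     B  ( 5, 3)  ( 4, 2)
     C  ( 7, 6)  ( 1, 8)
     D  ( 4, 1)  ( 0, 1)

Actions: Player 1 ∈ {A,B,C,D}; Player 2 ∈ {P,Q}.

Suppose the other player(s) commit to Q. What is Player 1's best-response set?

BR_1 = {A}

u_1(A vs Q) = 5
u_1(B vs Q) = 4
u_1(C vs Q) = 1
u_1(D vs Q) = 0
max payoff 5 at {A}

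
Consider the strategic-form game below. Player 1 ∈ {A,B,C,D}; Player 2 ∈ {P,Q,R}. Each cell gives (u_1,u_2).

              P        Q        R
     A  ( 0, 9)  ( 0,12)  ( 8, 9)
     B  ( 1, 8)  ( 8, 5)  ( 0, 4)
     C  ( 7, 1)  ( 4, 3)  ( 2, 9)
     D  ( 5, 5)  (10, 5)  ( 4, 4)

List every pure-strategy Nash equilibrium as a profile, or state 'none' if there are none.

PSNE = {(D,Q)}

(A,P): not NE [P1→C gives 7>0; P2→Q gives 12>9]
(A,Q): not NE [P1→D gives 10>0]
(A,R): not NE [P2→Q gives 12>9]
(B,P): not NE [P1→C gives 7>1]
(B,Q): not NE [P1→D gives 10>8; P2→P gives 8>5]
(B,R): not NE [P1→A gives 8>0; P2→P gives 8>4]
(C,P): not NE [P2→R gives 9>1]
(C,Q): not NE [P1→D gives 10>4; P2→R gives 9>3]
(C,R): not NE [P1→A gives 8>2]
(D,P): not NE [P1→C gives 7>5]
(D,Q): NE
(D,R): not NE [P1→A gives 8>4; P2→Q gives 5>4]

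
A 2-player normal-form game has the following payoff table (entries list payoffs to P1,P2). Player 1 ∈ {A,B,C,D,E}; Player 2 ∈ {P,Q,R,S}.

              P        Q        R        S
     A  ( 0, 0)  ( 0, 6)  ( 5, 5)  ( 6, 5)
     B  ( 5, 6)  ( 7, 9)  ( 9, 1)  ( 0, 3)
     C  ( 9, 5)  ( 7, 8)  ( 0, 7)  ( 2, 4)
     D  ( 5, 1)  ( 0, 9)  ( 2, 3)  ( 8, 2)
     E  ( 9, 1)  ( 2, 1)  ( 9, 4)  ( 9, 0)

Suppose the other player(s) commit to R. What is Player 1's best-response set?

u_1(A vs R) = 5
u_1(B vs R) = 9
u_1(C vs R) = 0
u_1(D vs R) = 2
u_1(E vs R) = 9
max payoff 9 at {B,E}

P1 best: {B,E}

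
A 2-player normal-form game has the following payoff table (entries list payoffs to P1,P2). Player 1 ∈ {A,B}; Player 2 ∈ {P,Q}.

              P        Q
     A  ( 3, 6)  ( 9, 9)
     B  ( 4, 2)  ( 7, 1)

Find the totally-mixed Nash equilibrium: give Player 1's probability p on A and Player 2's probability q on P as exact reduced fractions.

P1 mixes 1/4 on A; P2 mixes 2/3 on P

P1 indiff ⇒ q·3+(1-q)·9 = q·4+(1-q)·7 ⇒ q(-1) = (1-q)(-2) ⇒ q = 2/3
P2 indiff ⇒ p·6+(1-p)·2 = p·9+(1-p)·1 ⇒ p(-3) = (1-p)(-1) ⇒ p = 1/4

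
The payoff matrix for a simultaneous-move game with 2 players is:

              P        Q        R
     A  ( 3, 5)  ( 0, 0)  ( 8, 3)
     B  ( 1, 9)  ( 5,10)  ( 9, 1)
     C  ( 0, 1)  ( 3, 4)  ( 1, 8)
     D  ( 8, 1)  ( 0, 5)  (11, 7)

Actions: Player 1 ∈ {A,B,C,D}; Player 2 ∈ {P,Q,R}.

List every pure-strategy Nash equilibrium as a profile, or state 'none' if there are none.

NE set: (B,Q), (D,R)

(A,P): not NE [P1→D gives 8>3]
(A,Q): not NE [P1→B gives 5>0; P2→P gives 5>0]
(A,R): not NE [P1→D gives 11>8; P2→P gives 5>3]
(B,P): not NE [P1→D gives 8>1; P2→Q gives 10>9]
(B,Q): NE
(B,R): not NE [P1→D gives 11>9; P2→Q gives 10>1]
(C,P): not NE [P1→D gives 8>0; P2→R gives 8>1]
(C,Q): not NE [P1→B gives 5>3; P2→R gives 8>4]
(C,R): not NE [P1→D gives 11>1]
(D,P): not NE [P2→R gives 7>1]
(D,Q): not NE [P1→B gives 5>0; P2→R gives 7>5]
(D,R): NE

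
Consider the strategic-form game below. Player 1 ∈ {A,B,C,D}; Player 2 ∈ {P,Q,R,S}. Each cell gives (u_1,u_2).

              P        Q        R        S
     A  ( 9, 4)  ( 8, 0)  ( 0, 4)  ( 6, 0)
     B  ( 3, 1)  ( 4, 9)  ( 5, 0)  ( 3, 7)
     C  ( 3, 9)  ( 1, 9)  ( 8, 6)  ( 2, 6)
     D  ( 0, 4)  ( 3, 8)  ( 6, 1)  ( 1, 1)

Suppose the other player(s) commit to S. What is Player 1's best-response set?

BR_1 = {A}

u_1(A vs S) = 6
u_1(B vs S) = 3
u_1(C vs S) = 2
u_1(D vs S) = 1
max payoff 6 at {A}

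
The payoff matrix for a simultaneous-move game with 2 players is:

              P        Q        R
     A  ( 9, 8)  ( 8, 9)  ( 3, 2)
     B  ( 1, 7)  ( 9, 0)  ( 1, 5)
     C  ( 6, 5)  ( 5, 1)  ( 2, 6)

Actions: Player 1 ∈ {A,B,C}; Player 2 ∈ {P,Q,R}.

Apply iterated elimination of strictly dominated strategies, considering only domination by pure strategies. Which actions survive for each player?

Survivors P1:{A,B} P2:{P,Q}

P1 drop C (A beats it: P:9>6 Q:8>5 R:3>2)
P2 drop R (P beats it: A:8>2 B:7>5)
P1→{A,B} P2→{P,Q}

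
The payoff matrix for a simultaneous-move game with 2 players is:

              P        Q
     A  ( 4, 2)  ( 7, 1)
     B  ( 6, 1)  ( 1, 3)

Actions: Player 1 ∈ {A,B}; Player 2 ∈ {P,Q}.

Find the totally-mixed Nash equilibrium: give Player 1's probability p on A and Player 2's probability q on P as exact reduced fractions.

P1 indiff ⇒ q·4+(1-q)·7 = q·6+(1-q)·1 ⇒ q(-2) = (1-q)(-6) ⇒ q = 3/4
P2 indiff ⇒ p·2+(1-p)·1 = p·1+(1-p)·3 ⇒ p(1) = (1-p)(2) ⇒ p = 2/3

P1 mixes 2/3 on A; P2 mixes 3/4 on P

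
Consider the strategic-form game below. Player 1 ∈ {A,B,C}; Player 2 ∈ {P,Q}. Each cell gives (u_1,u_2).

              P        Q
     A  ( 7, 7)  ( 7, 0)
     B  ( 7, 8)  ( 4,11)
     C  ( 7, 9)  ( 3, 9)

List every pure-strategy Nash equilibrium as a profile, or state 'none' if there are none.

Nash profiles: (A,P), (C,P)

(A,P): NE
(A,Q): not NE [P2→P gives 7>0]
(B,P): not NE [P2→Q gives 11>8]
(B,Q): not NE [P1→A gives 7>4]
(C,P): NE
(C,Q): not NE [P1→A gives 7>3]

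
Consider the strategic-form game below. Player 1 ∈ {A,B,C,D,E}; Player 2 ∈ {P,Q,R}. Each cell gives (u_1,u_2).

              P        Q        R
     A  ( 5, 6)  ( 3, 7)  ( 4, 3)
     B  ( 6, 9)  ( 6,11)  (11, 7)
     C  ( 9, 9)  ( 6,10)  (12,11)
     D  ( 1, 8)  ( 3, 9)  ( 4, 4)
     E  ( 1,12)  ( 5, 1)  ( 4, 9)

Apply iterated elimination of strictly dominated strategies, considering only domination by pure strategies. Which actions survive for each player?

P1 drop A (B beats it: P:6>5 Q:6>3 R:11>4)
P1 drop D (B beats it: P:6>1 Q:6>3 R:11>4)
P1 drop E (B beats it: P:6>1 Q:6>5 R:11>4)
P2 drop P (Q beats it: B:11>9 C:10>9)
P1→{B,C} P2→{Q,R}

Survivors P1:{B,C} P2:{Q,R}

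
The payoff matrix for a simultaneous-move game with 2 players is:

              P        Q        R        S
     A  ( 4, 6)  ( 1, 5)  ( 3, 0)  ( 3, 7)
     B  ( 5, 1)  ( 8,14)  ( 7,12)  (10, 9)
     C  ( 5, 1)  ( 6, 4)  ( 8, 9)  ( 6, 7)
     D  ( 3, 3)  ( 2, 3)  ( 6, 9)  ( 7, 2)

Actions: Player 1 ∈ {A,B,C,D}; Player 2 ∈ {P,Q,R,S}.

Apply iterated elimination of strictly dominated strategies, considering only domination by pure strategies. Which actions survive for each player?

IESDS → P1:{B,C} P2:{Q,R}

P1 drop A (B beats it: P:5>4 Q:8>1 R:7>3 S:10>3)
P1 drop D (B beats it: P:5>3 Q:8>2 R:7>6 S:10>7)
P2 drop P (Q beats it: B:14>1 C:4>1)
P2 drop S (R beats it: B:12>9 C:9>7)
P1→{B,C} P2→{Q,R}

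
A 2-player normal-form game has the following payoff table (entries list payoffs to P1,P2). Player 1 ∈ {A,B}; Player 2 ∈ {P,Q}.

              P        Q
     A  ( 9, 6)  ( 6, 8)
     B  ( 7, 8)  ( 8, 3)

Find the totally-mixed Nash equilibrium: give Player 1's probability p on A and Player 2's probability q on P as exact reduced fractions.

P1 mixes 5/7 on A; P2 mixes 1/2 on P

P1 indiff ⇒ q·9+(1-q)·6 = q·7+(1-q)·8 ⇒ q(2) = (1-q)(2) ⇒ q = 1/2
P2 indiff ⇒ p·6+(1-p)·8 = p·8+(1-p)·3 ⇒ p(-2) = (1-p)(-5) ⇒ p = 5/7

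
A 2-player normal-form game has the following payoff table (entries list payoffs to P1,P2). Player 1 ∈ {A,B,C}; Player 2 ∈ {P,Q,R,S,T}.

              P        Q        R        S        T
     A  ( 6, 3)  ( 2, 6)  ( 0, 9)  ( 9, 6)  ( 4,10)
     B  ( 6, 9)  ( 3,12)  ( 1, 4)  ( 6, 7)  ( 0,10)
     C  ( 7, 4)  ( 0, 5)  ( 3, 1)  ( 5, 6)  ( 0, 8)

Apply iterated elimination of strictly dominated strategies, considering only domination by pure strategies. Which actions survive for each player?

P2 drop P (Q beats it: A:6>3 B:12>9 C:5>4)
P2 drop R (T beats it: A:10>9 B:10>4 C:8>1)
P1 drop C (A beats it: Q:2>0 S:9>5 T:4>0)
P2 drop S (T beats it: A:10>6 B:10>7)
P1→{A,B} P2→{Q,T}

Remaining: P1:{A,B} P2:{Q,T}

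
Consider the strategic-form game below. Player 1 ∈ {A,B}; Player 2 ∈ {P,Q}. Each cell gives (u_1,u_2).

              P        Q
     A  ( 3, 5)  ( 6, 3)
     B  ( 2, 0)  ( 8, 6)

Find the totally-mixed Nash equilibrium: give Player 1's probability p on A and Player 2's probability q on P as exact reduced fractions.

P1 indiff ⇒ q·3+(1-q)·6 = q·2+(1-q)·8 ⇒ q(1) = (1-q)(2) ⇒ q = 2/3
P2 indiff ⇒ p·5+(1-p)·0 = p·3+(1-p)·6 ⇒ p(2) = (1-p)(6) ⇒ p = 3/4

p=3/4, q=2/3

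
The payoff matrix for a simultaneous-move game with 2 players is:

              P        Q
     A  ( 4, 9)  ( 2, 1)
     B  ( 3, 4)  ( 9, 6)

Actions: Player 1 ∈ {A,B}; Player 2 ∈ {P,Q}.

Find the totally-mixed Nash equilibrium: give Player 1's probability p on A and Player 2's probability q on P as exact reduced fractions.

p=1/5, q=7/8

P1 indiff ⇒ q·4+(1-q)·2 = q·3+(1-q)·9 ⇒ q(1) = (1-q)(7) ⇒ q = 7/8
P2 indiff ⇒ p·9+(1-p)·4 = p·1+(1-p)·6 ⇒ p(8) = (1-p)(2) ⇒ p = 1/5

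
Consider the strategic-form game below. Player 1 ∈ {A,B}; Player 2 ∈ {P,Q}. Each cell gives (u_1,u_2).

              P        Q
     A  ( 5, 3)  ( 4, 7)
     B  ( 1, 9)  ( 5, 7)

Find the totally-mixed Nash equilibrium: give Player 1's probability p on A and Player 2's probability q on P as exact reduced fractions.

(p,q) = (1/3, 1/5)

P1 indiff ⇒ q·5+(1-q)·4 = q·1+(1-q)·5 ⇒ q(4) = (1-q)(1) ⇒ q = 1/5
P2 indiff ⇒ p·3+(1-p)·9 = p·7+(1-p)·7 ⇒ p(-4) = (1-p)(-2) ⇒ p = 1/3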